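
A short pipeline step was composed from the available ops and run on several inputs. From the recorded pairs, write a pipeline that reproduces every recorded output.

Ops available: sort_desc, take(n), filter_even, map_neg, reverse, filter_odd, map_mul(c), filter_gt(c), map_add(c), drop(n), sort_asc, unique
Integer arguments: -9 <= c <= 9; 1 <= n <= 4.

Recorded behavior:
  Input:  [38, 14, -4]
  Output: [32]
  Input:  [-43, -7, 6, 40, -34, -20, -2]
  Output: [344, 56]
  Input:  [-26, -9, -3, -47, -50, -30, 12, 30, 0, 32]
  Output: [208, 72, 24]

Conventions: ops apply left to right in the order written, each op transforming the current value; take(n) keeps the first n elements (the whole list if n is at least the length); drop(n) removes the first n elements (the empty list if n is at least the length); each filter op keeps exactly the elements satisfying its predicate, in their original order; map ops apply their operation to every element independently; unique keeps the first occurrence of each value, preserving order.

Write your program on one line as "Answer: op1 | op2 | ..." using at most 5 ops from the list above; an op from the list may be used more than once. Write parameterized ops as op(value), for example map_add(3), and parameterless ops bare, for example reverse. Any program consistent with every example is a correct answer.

take(3) | map_neg | map_mul(8) | filter_gt(0)

Check, running the answer program on each example:
  [38, 14, -4] -> [38, 14, -4] -> [-38, -14, 4] -> [-304, -112, 32] -> [32]
  [-43, -7, 6, 40, -34, -20, -2] -> [-43, -7, 6] -> [43, 7, -6] -> [344, 56, -48] -> [344, 56]
  [-26, -9, -3, -47, -50, -30, 12, 30, 0, 32] -> [-26, -9, -3] -> [26, 9, 3] -> [208, 72, 24] -> [208, 72, 24]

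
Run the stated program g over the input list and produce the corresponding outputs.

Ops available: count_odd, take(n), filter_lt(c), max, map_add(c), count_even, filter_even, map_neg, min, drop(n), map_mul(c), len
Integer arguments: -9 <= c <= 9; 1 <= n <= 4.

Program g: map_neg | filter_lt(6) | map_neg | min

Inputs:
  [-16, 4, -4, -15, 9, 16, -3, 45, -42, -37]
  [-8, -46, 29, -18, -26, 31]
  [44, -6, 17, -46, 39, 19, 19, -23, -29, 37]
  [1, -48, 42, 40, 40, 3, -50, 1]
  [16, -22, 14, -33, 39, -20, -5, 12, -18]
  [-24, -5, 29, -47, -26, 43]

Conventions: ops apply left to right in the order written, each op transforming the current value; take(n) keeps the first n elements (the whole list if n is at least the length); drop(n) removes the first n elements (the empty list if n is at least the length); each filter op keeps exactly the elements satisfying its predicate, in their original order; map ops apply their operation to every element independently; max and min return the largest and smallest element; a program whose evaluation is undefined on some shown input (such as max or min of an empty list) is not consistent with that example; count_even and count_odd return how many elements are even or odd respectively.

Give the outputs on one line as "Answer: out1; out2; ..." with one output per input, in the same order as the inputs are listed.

-4; 29; 17; 1; -5; -5

Execution, op by op:
  [-16, 4, -4, -15, 9, 16, -3, 45, -42, -37] -> [16, -4, 4, 15, -9, -16, 3, -45, 42, 37] -> [-4, 4, -9, -16, 3, -45] -> [4, -4, 9, 16, -3, 45] -> -4
  [-8, -46, 29, -18, -26, 31] -> [8, 46, -29, 18, 26, -31] -> [-29, -31] -> [29, 31] -> 29
  [44, -6, 17, -46, 39, 19, 19, -23, -29, 37] -> [-44, 6, -17, 46, -39, -19, -19, 23, 29, -37] -> [-44, -17, -39, -19, -19, -37] -> [44, 17, 39, 19, 19, 37] -> 17
  [1, -48, 42, 40, 40, 3, -50, 1] -> [-1, 48, -42, -40, -40, -3, 50, -1] -> [-1, -42, -40, -40, -3, -1] -> [1, 42, 40, 40, 3, 1] -> 1
  [16, -22, 14, -33, 39, -20, -5, 12, -18] -> [-16, 22, -14, 33, -39, 20, 5, -12, 18] -> [-16, -14, -39, 5, -12] -> [16, 14, 39, -5, 12] -> -5
  [-24, -5, 29, -47, -26, 43] -> [24, 5, -29, 47, 26, -43] -> [5, -29, -43] -> [-5, 29, 43] -> -5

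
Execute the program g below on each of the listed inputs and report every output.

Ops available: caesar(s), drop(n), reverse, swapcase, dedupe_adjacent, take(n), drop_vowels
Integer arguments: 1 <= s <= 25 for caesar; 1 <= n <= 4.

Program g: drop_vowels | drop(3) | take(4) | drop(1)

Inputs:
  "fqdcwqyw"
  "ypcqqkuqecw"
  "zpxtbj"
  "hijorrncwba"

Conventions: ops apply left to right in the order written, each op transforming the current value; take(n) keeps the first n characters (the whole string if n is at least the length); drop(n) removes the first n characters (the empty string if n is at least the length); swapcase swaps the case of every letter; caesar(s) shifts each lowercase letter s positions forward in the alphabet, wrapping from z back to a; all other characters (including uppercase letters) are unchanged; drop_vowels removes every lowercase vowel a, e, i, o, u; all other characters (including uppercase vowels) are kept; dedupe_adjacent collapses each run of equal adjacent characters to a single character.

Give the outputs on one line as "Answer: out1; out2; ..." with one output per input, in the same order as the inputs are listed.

Execution, op by op:
  "fqdcwqyw" -> "fqdcwqyw" -> "cwqyw" -> "cwqy" -> "wqy"
  "ypcqqkuqecw" -> "ypcqqkqcw" -> "qqkqcw" -> "qqkq" -> "qkq"
  "zpxtbj" -> "zpxtbj" -> "tbj" -> "tbj" -> "bj"
  "hijorrncwba" -> "hjrrncwb" -> "rncwb" -> "rncw" -> "ncw"

"wqy"; "qkq"; "bj"; "ncw"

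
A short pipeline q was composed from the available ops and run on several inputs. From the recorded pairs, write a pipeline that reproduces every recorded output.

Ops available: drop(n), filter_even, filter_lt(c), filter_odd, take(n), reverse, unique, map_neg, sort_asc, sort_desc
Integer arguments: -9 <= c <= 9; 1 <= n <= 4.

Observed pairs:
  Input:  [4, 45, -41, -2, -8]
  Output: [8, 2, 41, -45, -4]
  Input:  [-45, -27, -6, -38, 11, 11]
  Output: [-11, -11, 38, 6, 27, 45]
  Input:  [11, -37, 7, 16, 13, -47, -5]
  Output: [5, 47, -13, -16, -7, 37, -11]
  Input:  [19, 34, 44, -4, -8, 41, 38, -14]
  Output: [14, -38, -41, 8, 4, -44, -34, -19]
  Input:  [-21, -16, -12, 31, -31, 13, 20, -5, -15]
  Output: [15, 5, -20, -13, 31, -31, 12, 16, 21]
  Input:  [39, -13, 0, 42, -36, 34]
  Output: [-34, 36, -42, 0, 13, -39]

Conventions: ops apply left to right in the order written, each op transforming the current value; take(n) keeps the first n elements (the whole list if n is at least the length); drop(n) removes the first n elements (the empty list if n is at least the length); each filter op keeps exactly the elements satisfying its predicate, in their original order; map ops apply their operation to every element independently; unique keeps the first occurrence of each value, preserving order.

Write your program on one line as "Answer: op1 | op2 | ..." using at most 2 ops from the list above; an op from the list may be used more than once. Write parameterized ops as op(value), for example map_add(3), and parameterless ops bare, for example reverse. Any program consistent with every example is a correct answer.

map_neg | reverse

Check, running the answer program on each example:
  [4, 45, -41, -2, -8] -> [-4, -45, 41, 2, 8] -> [8, 2, 41, -45, -4]
  [-45, -27, -6, -38, 11, 11] -> [45, 27, 6, 38, -11, -11] -> [-11, -11, 38, 6, 27, 45]
  [11, -37, 7, 16, 13, -47, -5] -> [-11, 37, -7, -16, -13, 47, 5] -> [5, 47, -13, -16, -7, 37, -11]
  [19, 34, 44, -4, -8, 41, 38, -14] -> [-19, -34, -44, 4, 8, -41, -38, 14] -> [14, -38, -41, 8, 4, -44, -34, -19]
  [-21, -16, -12, 31, -31, 13, 20, -5, -15] -> [21, 16, 12, -31, 31, -13, -20, 5, 15] -> [15, 5, -20, -13, 31, -31, 12, 16, 21]
  [39, -13, 0, 42, -36, 34] -> [-39, 13, 0, -42, 36, -34] -> [-34, 36, -42, 0, 13, -39]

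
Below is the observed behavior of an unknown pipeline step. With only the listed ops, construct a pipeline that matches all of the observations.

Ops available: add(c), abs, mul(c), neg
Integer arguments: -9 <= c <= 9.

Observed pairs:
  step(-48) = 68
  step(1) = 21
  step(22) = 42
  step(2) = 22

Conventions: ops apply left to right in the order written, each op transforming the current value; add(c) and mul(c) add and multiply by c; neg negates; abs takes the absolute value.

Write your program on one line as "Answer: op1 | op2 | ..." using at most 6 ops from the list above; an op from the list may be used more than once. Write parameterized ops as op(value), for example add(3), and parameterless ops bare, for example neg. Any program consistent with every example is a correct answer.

abs | neg | add(-8) | add(-8) | mul(-1) | add(4)

Check, running the answer program on each example:
  -48 -> 48 -> -48 -> -56 -> -64 -> 64 -> 68
  1 -> 1 -> -1 -> -9 -> -17 -> 17 -> 21
  22 -> 22 -> -22 -> -30 -> -38 -> 38 -> 42
  2 -> 2 -> -2 -> -10 -> -18 -> 18 -> 22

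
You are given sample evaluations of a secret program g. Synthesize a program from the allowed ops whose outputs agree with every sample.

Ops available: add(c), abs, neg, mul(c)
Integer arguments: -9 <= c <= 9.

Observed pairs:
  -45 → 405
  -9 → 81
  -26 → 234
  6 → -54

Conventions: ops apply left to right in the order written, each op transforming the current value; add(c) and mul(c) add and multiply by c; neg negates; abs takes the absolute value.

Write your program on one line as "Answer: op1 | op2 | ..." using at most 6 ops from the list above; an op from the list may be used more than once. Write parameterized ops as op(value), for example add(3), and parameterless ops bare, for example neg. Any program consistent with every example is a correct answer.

neg | mul(3) | neg | mul(3) | mul(-1)

Check, running the answer program on each example:
  -45 -> 45 -> 135 -> -135 -> -405 -> 405
  -9 -> 9 -> 27 -> -27 -> -81 -> 81
  -26 -> 26 -> 78 -> -78 -> -234 -> 234
  6 -> -6 -> -18 -> 18 -> 54 -> -54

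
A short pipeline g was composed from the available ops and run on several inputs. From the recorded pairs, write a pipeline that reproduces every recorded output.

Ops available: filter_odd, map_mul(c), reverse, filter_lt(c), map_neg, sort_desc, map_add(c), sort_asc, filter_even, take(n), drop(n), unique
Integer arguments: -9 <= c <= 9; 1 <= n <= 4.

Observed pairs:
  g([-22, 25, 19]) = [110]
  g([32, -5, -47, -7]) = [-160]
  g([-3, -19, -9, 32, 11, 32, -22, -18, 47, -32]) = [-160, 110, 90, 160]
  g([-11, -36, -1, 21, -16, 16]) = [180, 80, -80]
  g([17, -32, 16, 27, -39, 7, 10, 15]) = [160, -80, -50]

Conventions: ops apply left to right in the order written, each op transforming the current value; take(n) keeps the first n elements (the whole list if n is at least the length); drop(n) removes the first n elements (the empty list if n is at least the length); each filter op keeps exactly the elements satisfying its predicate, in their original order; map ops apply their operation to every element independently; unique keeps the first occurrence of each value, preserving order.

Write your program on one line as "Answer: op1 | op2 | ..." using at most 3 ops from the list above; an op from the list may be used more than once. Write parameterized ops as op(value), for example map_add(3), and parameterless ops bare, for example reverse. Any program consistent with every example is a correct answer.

unique | map_mul(-5) | filter_even

Check, running the answer program on each example:
  [-22, 25, 19] -> [-22, 25, 19] -> [110, -125, -95] -> [110]
  [32, -5, -47, -7] -> [32, -5, -47, -7] -> [-160, 25, 235, 35] -> [-160]
  [-3, -19, -9, 32, 11, 32, -22, -18, 47, -32] -> [-3, -19, -9, 32, 11, -22, -18, 47, -32] -> [15, 95, 45, -160, -55, 110, 90, -235, 160] -> [-160, 110, 90, 160]
  [-11, -36, -1, 21, -16, 16] -> [-11, -36, -1, 21, -16, 16] -> [55, 180, 5, -105, 80, -80] -> [180, 80, -80]
  [17, -32, 16, 27, -39, 7, 10, 15] -> [17, -32, 16, 27, -39, 7, 10, 15] -> [-85, 160, -80, -135, 195, -35, -50, -75] -> [160, -80, -50]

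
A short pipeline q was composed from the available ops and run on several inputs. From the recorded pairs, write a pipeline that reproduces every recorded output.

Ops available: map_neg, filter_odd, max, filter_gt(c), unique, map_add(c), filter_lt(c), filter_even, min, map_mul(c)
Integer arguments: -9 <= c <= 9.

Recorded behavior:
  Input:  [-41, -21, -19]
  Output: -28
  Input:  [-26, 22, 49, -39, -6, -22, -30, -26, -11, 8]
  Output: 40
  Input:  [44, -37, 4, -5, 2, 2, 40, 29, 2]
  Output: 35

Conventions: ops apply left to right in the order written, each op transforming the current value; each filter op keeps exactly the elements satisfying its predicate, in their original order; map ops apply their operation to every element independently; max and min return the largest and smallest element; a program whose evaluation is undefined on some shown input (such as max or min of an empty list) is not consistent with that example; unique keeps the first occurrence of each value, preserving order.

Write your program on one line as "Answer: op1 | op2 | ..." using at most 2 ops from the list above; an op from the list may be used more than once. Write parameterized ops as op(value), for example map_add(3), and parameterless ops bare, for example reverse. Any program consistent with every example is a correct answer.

map_add(-9) | max

Check, running the answer program on each example:
  [-41, -21, -19] -> [-50, -30, -28] -> -28
  [-26, 22, 49, -39, -6, -22, -30, -26, -11, 8] -> [-35, 13, 40, -48, -15, -31, -39, -35, -20, -1] -> 40
  [44, -37, 4, -5, 2, 2, 40, 29, 2] -> [35, -46, -5, -14, -7, -7, 31, 20, -7] -> 35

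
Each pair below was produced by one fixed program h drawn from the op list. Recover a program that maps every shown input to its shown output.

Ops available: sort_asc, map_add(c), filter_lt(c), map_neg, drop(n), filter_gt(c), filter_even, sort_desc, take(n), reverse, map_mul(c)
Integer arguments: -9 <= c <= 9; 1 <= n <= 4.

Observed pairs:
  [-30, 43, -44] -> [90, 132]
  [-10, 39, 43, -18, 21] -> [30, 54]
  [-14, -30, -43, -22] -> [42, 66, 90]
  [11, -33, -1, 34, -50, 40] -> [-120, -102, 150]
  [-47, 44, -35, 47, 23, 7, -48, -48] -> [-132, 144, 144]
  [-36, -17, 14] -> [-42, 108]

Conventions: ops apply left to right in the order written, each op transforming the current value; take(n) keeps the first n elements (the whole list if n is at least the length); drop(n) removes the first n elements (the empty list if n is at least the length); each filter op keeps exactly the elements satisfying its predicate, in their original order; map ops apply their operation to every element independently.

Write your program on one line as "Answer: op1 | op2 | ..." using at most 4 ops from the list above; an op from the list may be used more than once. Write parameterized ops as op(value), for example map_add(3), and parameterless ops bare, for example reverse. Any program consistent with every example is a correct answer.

sort_desc | filter_even | map_mul(3) | map_neg

Check, running the answer program on each example:
  [-30, 43, -44] -> [43, -30, -44] -> [-30, -44] -> [-90, -132] -> [90, 132]
  [-10, 39, 43, -18, 21] -> [43, 39, 21, -10, -18] -> [-10, -18] -> [-30, -54] -> [30, 54]
  [-14, -30, -43, -22] -> [-14, -22, -30, -43] -> [-14, -22, -30] -> [-42, -66, -90] -> [42, 66, 90]
  [11, -33, -1, 34, -50, 40] -> [40, 34, 11, -1, -33, -50] -> [40, 34, -50] -> [120, 102, -150] -> [-120, -102, 150]
  [-47, 44, -35, 47, 23, 7, -48, -48] -> [47, 44, 23, 7, -35, -47, -48, -48] -> [44, -48, -48] -> [132, -144, -144] -> [-132, 144, 144]
  [-36, -17, 14] -> [14, -17, -36] -> [14, -36] -> [42, -108] -> [-42, 108]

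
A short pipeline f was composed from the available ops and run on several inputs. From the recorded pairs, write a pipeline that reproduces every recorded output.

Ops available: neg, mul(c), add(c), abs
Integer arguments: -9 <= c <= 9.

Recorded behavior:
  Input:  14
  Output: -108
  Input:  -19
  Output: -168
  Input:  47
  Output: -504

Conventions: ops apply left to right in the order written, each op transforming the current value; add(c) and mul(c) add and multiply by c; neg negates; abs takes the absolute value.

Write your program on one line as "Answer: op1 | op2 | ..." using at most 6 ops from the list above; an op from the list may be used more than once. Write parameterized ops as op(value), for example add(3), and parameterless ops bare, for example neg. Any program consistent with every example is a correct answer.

abs | add(-5) | neg | mul(4) | mul(3)

Check, running the answer program on each example:
  14 -> 14 -> 9 -> -9 -> -36 -> -108
  -19 -> 19 -> 14 -> -14 -> -56 -> -168
  47 -> 47 -> 42 -> -42 -> -168 -> -504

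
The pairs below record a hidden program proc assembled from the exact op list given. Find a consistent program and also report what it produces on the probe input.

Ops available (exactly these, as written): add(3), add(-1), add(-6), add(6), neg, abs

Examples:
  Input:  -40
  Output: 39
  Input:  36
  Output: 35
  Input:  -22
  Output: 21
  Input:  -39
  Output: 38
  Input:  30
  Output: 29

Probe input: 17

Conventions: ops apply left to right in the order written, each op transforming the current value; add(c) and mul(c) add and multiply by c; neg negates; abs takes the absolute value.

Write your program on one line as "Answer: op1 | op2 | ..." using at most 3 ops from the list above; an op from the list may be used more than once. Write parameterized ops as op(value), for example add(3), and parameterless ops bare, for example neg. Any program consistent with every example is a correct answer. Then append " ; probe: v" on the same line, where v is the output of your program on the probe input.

abs | add(-1) ; probe: 16

Check, running the answer program on each example:
  -40 -> 40 -> 39
  36 -> 36 -> 35
  -22 -> 22 -> 21
  -39 -> 39 -> 38
  30 -> 30 -> 29
  probe: 17 -> 17 -> 16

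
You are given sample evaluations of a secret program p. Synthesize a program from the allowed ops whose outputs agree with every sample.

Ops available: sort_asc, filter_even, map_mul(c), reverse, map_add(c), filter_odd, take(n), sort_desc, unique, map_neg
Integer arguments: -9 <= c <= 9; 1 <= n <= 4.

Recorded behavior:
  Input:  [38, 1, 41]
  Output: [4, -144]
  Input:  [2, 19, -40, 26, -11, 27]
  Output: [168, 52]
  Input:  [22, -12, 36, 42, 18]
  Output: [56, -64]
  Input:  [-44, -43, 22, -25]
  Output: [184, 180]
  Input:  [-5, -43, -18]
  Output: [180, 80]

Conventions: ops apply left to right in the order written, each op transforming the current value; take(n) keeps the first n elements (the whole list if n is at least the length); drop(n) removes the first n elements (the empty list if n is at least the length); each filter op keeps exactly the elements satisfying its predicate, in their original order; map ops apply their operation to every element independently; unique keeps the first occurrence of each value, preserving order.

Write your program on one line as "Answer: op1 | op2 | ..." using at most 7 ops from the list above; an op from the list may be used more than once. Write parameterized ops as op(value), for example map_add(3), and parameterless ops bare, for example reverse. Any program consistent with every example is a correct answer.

reverse | map_neg | map_mul(4) | sort_desc | take(2) | map_add(8)

Check, running the answer program on each example:
  [38, 1, 41] -> [41, 1, 38] -> [-41, -1, -38] -> [-164, -4, -152] -> [-4, -152, -164] -> [-4, -152] -> [4, -144]
  [2, 19, -40, 26, -11, 27] -> [27, -11, 26, -40, 19, 2] -> [-27, 11, -26, 40, -19, -2] -> [-108, 44, -104, 160, -76, -8] -> [160, 44, -8, -76, -104, -108] -> [160, 44] -> [168, 52]
  [22, -12, 36, 42, 18] -> [18, 42, 36, -12, 22] -> [-18, -42, -36, 12, -22] -> [-72, -168, -144, 48, -88] -> [48, -72, -88, -144, -168] -> [48, -72] -> [56, -64]
  [-44, -43, 22, -25] -> [-25, 22, -43, -44] -> [25, -22, 43, 44] -> [100, -88, 172, 176] -> [176, 172, 100, -88] -> [176, 172] -> [184, 180]
  [-5, -43, -18] -> [-18, -43, -5] -> [18, 43, 5] -> [72, 172, 20] -> [172, 72, 20] -> [172, 72] -> [180, 80]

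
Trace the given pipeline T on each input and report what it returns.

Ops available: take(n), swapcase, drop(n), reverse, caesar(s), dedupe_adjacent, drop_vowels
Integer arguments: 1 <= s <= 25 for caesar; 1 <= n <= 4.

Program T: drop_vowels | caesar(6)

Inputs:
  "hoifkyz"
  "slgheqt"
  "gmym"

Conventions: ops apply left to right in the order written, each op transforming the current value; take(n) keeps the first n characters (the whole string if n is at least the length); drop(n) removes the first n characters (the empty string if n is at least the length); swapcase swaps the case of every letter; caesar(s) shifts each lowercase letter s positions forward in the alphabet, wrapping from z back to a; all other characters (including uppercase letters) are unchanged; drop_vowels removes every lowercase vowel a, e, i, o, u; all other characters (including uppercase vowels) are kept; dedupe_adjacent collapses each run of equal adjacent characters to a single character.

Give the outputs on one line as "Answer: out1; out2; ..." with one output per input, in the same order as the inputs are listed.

"nlqef"; "yrmnwz"; "mses"

Execution, op by op:
  "hoifkyz" -> "hfkyz" -> "nlqef"
  "slgheqt" -> "slghqt" -> "yrmnwz"
  "gmym" -> "gmym" -> "mses"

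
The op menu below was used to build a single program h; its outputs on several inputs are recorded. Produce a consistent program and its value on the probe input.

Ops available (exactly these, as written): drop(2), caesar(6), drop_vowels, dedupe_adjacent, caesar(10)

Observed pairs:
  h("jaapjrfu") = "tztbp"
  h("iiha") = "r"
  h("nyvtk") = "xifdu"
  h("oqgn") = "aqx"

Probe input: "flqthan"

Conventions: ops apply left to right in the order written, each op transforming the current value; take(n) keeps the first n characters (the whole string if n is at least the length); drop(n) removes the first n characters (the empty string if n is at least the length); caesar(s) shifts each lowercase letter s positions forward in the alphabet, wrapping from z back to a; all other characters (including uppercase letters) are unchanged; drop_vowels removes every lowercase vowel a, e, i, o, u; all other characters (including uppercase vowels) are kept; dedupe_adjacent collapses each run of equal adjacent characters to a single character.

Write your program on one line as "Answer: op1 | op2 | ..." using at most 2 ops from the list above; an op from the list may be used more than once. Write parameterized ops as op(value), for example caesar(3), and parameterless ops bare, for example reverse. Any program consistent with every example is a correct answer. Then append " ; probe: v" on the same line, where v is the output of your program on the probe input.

drop_vowels | caesar(10) ; probe: "pvadrx"

Check, running the answer program on each example:
  "jaapjrfu" -> "jpjrf" -> "tztbp"
  "iiha" -> "h" -> "r"
  "nyvtk" -> "nyvtk" -> "xifdu"
  "oqgn" -> "qgn" -> "aqx"
  probe: "flqthan" -> "flqthn" -> "pvadrx"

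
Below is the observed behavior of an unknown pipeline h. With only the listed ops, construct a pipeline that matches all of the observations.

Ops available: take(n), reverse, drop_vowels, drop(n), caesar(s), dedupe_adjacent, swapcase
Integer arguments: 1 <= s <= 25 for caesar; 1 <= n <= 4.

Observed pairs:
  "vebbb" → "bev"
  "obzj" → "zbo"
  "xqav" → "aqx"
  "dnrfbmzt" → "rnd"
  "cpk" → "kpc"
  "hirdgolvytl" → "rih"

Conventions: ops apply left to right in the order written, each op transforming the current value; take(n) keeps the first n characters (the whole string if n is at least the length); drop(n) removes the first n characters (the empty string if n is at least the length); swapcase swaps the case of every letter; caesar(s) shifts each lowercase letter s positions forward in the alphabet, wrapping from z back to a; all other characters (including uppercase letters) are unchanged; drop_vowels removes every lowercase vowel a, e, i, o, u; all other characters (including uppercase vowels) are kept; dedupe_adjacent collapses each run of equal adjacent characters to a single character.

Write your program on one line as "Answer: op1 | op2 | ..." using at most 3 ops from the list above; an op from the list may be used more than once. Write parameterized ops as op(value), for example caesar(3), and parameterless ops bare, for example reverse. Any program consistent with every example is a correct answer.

take(4) | take(3) | reverse

Check, running the answer program on each example:
  "vebbb" -> "vebb" -> "veb" -> "bev"
  "obzj" -> "obzj" -> "obz" -> "zbo"
  "xqav" -> "xqav" -> "xqa" -> "aqx"
  "dnrfbmzt" -> "dnrf" -> "dnr" -> "rnd"
  "cpk" -> "cpk" -> "cpk" -> "kpc"
  "hirdgolvytl" -> "hird" -> "hir" -> "rih"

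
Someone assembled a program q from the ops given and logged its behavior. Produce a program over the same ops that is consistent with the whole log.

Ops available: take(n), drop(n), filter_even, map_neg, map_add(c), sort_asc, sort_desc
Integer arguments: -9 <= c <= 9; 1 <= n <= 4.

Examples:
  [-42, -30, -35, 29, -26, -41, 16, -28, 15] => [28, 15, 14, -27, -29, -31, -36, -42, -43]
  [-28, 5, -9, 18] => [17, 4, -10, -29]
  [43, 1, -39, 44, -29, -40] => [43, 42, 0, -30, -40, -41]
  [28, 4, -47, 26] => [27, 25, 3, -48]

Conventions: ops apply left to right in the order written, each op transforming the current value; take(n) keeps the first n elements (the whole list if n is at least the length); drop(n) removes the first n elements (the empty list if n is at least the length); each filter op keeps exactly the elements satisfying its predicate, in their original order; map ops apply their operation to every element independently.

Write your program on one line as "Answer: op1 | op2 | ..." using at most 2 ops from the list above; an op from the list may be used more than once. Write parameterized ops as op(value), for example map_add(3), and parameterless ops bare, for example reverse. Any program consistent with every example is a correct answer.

sort_desc | map_add(-1)

Check, running the answer program on each example:
  [-42, -30, -35, 29, -26, -41, 16, -28, 15] -> [29, 16, 15, -26, -28, -30, -35, -41, -42] -> [28, 15, 14, -27, -29, -31, -36, -42, -43]
  [-28, 5, -9, 18] -> [18, 5, -9, -28] -> [17, 4, -10, -29]
  [43, 1, -39, 44, -29, -40] -> [44, 43, 1, -29, -39, -40] -> [43, 42, 0, -30, -40, -41]
  [28, 4, -47, 26] -> [28, 26, 4, -47] -> [27, 25, 3, -48]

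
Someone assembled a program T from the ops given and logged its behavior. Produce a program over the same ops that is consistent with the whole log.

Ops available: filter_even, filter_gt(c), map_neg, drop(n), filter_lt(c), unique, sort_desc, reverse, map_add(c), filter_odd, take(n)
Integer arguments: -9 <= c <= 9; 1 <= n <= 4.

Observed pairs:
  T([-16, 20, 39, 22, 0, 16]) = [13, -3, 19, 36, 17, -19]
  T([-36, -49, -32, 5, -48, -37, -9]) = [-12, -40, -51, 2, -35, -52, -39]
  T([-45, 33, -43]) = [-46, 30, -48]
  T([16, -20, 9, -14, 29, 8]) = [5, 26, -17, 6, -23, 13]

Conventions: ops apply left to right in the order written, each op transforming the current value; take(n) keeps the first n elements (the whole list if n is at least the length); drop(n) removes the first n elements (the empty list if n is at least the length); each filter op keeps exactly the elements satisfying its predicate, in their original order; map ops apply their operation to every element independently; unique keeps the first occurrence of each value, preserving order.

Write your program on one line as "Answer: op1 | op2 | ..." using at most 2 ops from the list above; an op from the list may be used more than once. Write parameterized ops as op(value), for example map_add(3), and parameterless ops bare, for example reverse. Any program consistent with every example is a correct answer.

map_add(-3) | reverse

Check, running the answer program on each example:
  [-16, 20, 39, 22, 0, 16] -> [-19, 17, 36, 19, -3, 13] -> [13, -3, 19, 36, 17, -19]
  [-36, -49, -32, 5, -48, -37, -9] -> [-39, -52, -35, 2, -51, -40, -12] -> [-12, -40, -51, 2, -35, -52, -39]
  [-45, 33, -43] -> [-48, 30, -46] -> [-46, 30, -48]
  [16, -20, 9, -14, 29, 8] -> [13, -23, 6, -17, 26, 5] -> [5, 26, -17, 6, -23, 13]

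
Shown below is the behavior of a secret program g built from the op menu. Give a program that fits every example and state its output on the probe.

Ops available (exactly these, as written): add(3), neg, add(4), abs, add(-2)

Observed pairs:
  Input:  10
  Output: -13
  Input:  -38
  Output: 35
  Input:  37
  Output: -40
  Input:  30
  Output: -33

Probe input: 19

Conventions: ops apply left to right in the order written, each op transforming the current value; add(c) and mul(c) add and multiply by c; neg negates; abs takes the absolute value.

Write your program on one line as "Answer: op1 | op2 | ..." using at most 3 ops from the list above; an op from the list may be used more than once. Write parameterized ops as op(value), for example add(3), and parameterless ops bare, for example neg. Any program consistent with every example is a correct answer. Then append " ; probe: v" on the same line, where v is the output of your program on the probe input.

add(3) | neg ; probe: -22

Check, running the answer program on each example:
  10 -> 13 -> -13
  -38 -> -35 -> 35
  37 -> 40 -> -40
  30 -> 33 -> -33
  probe: 19 -> 22 -> -22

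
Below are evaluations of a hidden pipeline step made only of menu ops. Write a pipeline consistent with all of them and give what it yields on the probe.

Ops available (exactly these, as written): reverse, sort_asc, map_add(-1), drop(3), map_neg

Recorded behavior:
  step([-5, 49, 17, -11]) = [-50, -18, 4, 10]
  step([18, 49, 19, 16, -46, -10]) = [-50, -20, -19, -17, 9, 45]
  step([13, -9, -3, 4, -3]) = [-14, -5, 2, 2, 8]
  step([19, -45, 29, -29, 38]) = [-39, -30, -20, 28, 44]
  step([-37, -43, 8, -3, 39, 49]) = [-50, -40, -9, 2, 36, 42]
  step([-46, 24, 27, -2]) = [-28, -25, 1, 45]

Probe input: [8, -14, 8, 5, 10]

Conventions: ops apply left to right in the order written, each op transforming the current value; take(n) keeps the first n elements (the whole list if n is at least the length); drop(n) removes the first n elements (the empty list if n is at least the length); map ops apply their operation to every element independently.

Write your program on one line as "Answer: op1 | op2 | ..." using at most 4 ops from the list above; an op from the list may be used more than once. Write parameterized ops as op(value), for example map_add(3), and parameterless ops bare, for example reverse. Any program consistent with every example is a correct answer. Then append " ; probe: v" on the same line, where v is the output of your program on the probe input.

map_neg | map_add(-1) | sort_asc ; probe: [-11, -9, -9, -6, 13]

Check, running the answer program on each example:
  [-5, 49, 17, -11] -> [5, -49, -17, 11] -> [4, -50, -18, 10] -> [-50, -18, 4, 10]
  [18, 49, 19, 16, -46, -10] -> [-18, -49, -19, -16, 46, 10] -> [-19, -50, -20, -17, 45, 9] -> [-50, -20, -19, -17, 9, 45]
  [13, -9, -3, 4, -3] -> [-13, 9, 3, -4, 3] -> [-14, 8, 2, -5, 2] -> [-14, -5, 2, 2, 8]
  [19, -45, 29, -29, 38] -> [-19, 45, -29, 29, -38] -> [-20, 44, -30, 28, -39] -> [-39, -30, -20, 28, 44]
  [-37, -43, 8, -3, 39, 49] -> [37, 43, -8, 3, -39, -49] -> [36, 42, -9, 2, -40, -50] -> [-50, -40, -9, 2, 36, 42]
  [-46, 24, 27, -2] -> [46, -24, -27, 2] -> [45, -25, -28, 1] -> [-28, -25, 1, 45]
  probe: [8, -14, 8, 5, 10] -> [-8, 14, -8, -5, -10] -> [-9, 13, -9, -6, -11] -> [-11, -9, -9, -6, 13]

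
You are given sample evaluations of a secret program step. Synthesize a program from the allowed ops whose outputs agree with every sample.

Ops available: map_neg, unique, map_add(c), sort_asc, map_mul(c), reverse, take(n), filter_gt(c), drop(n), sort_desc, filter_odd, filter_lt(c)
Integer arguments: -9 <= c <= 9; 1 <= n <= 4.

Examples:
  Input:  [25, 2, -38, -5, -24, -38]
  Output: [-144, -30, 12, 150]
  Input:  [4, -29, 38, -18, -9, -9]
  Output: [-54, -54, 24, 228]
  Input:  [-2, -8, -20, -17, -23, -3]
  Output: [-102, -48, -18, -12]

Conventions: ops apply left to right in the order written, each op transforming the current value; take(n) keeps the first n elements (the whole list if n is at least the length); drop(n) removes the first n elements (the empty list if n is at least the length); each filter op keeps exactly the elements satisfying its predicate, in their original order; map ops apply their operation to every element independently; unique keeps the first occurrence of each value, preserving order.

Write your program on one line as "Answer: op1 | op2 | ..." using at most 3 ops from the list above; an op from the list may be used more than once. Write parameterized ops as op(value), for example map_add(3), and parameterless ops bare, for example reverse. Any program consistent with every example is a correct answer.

map_mul(6) | sort_asc | drop(2)

Check, running the answer program on each example:
  [25, 2, -38, -5, -24, -38] -> [150, 12, -228, -30, -144, -228] -> [-228, -228, -144, -30, 12, 150] -> [-144, -30, 12, 150]
  [4, -29, 38, -18, -9, -9] -> [24, -174, 228, -108, -54, -54] -> [-174, -108, -54, -54, 24, 228] -> [-54, -54, 24, 228]
  [-2, -8, -20, -17, -23, -3] -> [-12, -48, -120, -102, -138, -18] -> [-138, -120, -102, -48, -18, -12] -> [-102, -48, -18, -12]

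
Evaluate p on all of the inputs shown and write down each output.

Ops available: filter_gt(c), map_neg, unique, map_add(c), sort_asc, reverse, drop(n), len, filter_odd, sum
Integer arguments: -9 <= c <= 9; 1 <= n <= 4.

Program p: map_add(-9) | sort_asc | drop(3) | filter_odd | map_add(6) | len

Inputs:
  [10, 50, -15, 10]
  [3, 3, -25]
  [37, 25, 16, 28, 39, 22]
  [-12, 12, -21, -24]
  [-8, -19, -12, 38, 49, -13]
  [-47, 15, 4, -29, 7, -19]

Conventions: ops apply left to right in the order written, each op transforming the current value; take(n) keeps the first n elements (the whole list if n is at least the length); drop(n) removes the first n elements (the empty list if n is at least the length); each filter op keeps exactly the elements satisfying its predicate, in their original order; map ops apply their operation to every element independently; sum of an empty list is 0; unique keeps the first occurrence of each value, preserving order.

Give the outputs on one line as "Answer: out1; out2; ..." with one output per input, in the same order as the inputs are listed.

1; 0; 1; 1; 2; 1

Execution, op by op:
  [10, 50, -15, 10] -> [1, 41, -24, 1] -> [-24, 1, 1, 41] -> [41] -> [41] -> [47] -> 1
  [3, 3, -25] -> [-6, -6, -34] -> [-34, -6, -6] -> [] -> [] -> [] -> 0
  [37, 25, 16, 28, 39, 22] -> [28, 16, 7, 19, 30, 13] -> [7, 13, 16, 19, 28, 30] -> [19, 28, 30] -> [19] -> [25] -> 1
  [-12, 12, -21, -24] -> [-21, 3, -30, -33] -> [-33, -30, -21, 3] -> [3] -> [3] -> [9] -> 1
  [-8, -19, -12, 38, 49, -13] -> [-17, -28, -21, 29, 40, -22] -> [-28, -22, -21, -17, 29, 40] -> [-17, 29, 40] -> [-17, 29] -> [-11, 35] -> 2
  [-47, 15, 4, -29, 7, -19] -> [-56, 6, -5, -38, -2, -28] -> [-56, -38, -28, -5, -2, 6] -> [-5, -2, 6] -> [-5] -> [1] -> 1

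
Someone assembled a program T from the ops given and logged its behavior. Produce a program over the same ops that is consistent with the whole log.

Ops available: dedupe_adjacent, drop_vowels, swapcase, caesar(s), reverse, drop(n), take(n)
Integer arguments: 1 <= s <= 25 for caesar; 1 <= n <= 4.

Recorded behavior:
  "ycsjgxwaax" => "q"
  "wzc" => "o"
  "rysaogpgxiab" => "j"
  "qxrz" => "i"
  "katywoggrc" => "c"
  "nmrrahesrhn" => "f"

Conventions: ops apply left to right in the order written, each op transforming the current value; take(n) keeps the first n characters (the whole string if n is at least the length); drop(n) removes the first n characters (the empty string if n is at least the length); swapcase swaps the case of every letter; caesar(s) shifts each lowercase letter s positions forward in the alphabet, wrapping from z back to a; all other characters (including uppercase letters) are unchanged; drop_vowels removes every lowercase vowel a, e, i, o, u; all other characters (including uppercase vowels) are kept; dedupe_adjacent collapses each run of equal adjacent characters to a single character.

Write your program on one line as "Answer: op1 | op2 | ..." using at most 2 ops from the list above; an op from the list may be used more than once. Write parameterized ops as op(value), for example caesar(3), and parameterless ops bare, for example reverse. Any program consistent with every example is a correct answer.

caesar(18) | take(1)

Check, running the answer program on each example:
  "ycsjgxwaax" -> "qukbypossp" -> "q"
  "wzc" -> "oru" -> "o"
  "rysaogpgxiab" -> "jqksgyhypast" -> "j"
  "qxrz" -> "ipjr" -> "i"
  "katywoggrc" -> "cslqogyyju" -> "c"
  "nmrrahesrhn" -> "fejjszwkjzf" -> "f"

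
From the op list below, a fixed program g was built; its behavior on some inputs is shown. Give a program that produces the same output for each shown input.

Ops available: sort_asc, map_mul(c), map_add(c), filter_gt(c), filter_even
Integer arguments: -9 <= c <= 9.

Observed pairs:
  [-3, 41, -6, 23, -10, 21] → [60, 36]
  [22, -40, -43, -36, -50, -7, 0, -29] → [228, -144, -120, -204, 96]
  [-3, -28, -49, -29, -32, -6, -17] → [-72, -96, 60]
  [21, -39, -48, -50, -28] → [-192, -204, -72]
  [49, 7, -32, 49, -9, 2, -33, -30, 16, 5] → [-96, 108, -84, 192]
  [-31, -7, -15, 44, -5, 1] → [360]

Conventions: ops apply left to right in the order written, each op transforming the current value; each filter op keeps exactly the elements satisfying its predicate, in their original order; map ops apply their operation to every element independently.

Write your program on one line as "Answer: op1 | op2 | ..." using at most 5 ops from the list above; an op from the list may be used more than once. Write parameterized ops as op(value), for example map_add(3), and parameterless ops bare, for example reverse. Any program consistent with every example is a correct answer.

map_add(9) | map_add(7) | filter_even | map_mul(6)

Check, running the answer program on each example:
  [-3, 41, -6, 23, -10, 21] -> [6, 50, 3, 32, -1, 30] -> [13, 57, 10, 39, 6, 37] -> [10, 6] -> [60, 36]
  [22, -40, -43, -36, -50, -7, 0, -29] -> [31, -31, -34, -27, -41, 2, 9, -20] -> [38, -24, -27, -20, -34, 9, 16, -13] -> [38, -24, -20, -34, 16] -> [228, -144, -120, -204, 96]
  [-3, -28, -49, -29, -32, -6, -17] -> [6, -19, -40, -20, -23, 3, -8] -> [13, -12, -33, -13, -16, 10, -1] -> [-12, -16, 10] -> [-72, -96, 60]
  [21, -39, -48, -50, -28] -> [30, -30, -39, -41, -19] -> [37, -23, -32, -34, -12] -> [-32, -34, -12] -> [-192, -204, -72]
  [49, 7, -32, 49, -9, 2, -33, -30, 16, 5] -> [58, 16, -23, 58, 0, 11, -24, -21, 25, 14] -> [65, 23, -16, 65, 7, 18, -17, -14, 32, 21] -> [-16, 18, -14, 32] -> [-96, 108, -84, 192]
  [-31, -7, -15, 44, -5, 1] -> [-22, 2, -6, 53, 4, 10] -> [-15, 9, 1, 60, 11, 17] -> [60] -> [360]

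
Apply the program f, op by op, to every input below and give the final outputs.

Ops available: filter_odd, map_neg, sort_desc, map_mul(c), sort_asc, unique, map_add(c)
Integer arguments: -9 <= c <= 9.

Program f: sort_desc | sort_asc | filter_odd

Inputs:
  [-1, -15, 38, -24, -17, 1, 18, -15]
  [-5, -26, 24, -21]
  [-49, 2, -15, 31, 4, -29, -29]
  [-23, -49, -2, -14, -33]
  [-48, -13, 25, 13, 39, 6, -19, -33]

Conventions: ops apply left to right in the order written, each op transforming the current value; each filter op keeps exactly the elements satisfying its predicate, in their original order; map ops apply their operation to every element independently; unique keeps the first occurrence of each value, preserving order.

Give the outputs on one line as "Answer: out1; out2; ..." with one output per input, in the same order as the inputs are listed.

Execution, op by op:
  [-1, -15, 38, -24, -17, 1, 18, -15] -> [38, 18, 1, -1, -15, -15, -17, -24] -> [-24, -17, -15, -15, -1, 1, 18, 38] -> [-17, -15, -15, -1, 1]
  [-5, -26, 24, -21] -> [24, -5, -21, -26] -> [-26, -21, -5, 24] -> [-21, -5]
  [-49, 2, -15, 31, 4, -29, -29] -> [31, 4, 2, -15, -29, -29, -49] -> [-49, -29, -29, -15, 2, 4, 31] -> [-49, -29, -29, -15, 31]
  [-23, -49, -2, -14, -33] -> [-2, -14, -23, -33, -49] -> [-49, -33, -23, -14, -2] -> [-49, -33, -23]
  [-48, -13, 25, 13, 39, 6, -19, -33] -> [39, 25, 13, 6, -13, -19, -33, -48] -> [-48, -33, -19, -13, 6, 13, 25, 39] -> [-33, -19, -13, 13, 25, 39]

[-17, -15, -15, -1, 1]; [-21, -5]; [-49, -29, -29, -15, 31]; [-49, -33, -23]; [-33, -19, -13, 13, 25, 39]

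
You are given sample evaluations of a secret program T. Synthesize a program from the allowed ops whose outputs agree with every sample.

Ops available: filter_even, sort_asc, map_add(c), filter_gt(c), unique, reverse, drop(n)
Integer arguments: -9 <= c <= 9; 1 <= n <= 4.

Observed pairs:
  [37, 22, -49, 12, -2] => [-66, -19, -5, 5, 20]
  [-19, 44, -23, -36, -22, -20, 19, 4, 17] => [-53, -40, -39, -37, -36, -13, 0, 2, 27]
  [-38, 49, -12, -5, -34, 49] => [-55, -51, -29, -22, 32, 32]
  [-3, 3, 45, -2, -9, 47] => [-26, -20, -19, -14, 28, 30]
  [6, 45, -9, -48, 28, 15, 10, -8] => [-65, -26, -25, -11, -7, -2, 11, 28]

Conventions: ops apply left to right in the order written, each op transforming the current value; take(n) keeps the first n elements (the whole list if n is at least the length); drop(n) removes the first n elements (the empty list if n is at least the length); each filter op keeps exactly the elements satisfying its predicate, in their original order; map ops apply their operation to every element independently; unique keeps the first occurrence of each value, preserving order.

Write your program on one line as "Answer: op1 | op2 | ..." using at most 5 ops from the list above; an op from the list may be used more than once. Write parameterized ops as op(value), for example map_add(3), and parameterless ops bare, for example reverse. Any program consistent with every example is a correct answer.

sort_asc | reverse | map_add(-8) | map_add(-9) | reverse

Check, running the answer program on each example:
  [37, 22, -49, 12, -2] -> [-49, -2, 12, 22, 37] -> [37, 22, 12, -2, -49] -> [29, 14, 4, -10, -57] -> [20, 5, -5, -19, -66] -> [-66, -19, -5, 5, 20]
  [-19, 44, -23, -36, -22, -20, 19, 4, 17] -> [-36, -23, -22, -20, -19, 4, 17, 19, 44] -> [44, 19, 17, 4, -19, -20, -22, -23, -36] -> [36, 11, 9, -4, -27, -28, -30, -31, -44] -> [27, 2, 0, -13, -36, -37, -39, -40, -53] -> [-53, -40, -39, -37, -36, -13, 0, 2, 27]
  [-38, 49, -12, -5, -34, 49] -> [-38, -34, -12, -5, 49, 49] -> [49, 49, -5, -12, -34, -38] -> [41, 41, -13, -20, -42, -46] -> [32, 32, -22, -29, -51, -55] -> [-55, -51, -29, -22, 32, 32]
  [-3, 3, 45, -2, -9, 47] -> [-9, -3, -2, 3, 45, 47] -> [47, 45, 3, -2, -3, -9] -> [39, 37, -5, -10, -11, -17] -> [30, 28, -14, -19, -20, -26] -> [-26, -20, -19, -14, 28, 30]
  [6, 45, -9, -48, 28, 15, 10, -8] -> [-48, -9, -8, 6, 10, 15, 28, 45] -> [45, 28, 15, 10, 6, -8, -9, -48] -> [37, 20, 7, 2, -2, -16, -17, -56] -> [28, 11, -2, -7, -11, -25, -26, -65] -> [-65, -26, -25, -11, -7, -2, 11, 28]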